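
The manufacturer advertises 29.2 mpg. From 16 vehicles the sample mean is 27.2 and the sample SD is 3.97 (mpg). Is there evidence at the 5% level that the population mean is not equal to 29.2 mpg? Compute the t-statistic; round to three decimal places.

-2.015

H0: μ = 29.2; H1: μ ≠ 29.2 (one-sample t-test, two-sided).
t = (x̄ − μ₀)/(s/√n) = (27.2 − 29.2)/(3.97/√16) = -2.015
df = n − 1 = 15
Two-sided p-value ≈ 0.0622
Since p ≈ 0.0622 > α = 0.05, fail to reject H0; the evidence is not statistically significant.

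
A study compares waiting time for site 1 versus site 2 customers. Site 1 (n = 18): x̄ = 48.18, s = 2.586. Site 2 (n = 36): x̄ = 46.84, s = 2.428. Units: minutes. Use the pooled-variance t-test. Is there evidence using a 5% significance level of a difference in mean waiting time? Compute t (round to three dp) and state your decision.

Let group 1 = site 1, group 2 = site 2. H0: μ_1 = μ_2; H1: μ_1 ≠ μ_2 (two-sample pooled-variance t-test, two-sided).
s_p² = [(18−1)·2.586² + (36−1)·2.428²]/(18+36−2) = 6.15418
t = (48.18 − 46.84)/√[6.15418·(1/18 + 1/36)] = 1.871
df = n₁ + n₂ − 2 = 52
Two-sided p-value ≈ 0.067
Since p ≈ 0.067 > α = 0.05, fail to reject H0; the evidence is not statistically significant.

t = 1.871; fail to reject H0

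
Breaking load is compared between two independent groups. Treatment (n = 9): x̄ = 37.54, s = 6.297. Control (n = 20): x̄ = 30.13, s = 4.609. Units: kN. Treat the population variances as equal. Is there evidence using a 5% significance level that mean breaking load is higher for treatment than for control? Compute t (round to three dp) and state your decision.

Let group 1 = treatment, group 2 = control. H0: μ_1 = μ_2; H1: μ_1 > μ_2 (two-sample pooled-variance t-test, right-tailed).
s_p² = [(9−1)·6.297² + (20−1)·4.609²]/(9+20−2) = 26.6975
t = (37.54 − 30.13)/√[26.6975·(1/9 + 1/20)] = 3.573
df = n₁ + n₂ − 2 = 27
p-value = P(T ≥ 3.573) ≈ 0.0007
Since p ≈ 0.0007 < α = 0.05, reject H0; the data support H1.

t = 3.573; reject H0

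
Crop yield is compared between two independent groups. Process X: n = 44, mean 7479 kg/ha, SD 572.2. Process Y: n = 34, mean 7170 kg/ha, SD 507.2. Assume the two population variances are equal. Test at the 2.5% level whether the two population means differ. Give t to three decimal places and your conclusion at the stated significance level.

Let group 1 = process X, group 2 = process Y. H0: μ_1 = μ_2; H1: μ_1 ≠ μ_2 (two-sample pooled-variance t-test, two-sided).
s_p² = [(44−1)·572.2² + (34−1)·507.2²]/(44+34−2) = 296948
t = (7479 − 7170)/√[296948·(1/44 + 1/34)] = 2.483
df = n₁ + n₂ − 2 = 76
Two-sided p-value ≈ 0.015
Since p ≈ 0.015 < α = 0.025, reject H0; the data support H1.

t = 2.483; reject H0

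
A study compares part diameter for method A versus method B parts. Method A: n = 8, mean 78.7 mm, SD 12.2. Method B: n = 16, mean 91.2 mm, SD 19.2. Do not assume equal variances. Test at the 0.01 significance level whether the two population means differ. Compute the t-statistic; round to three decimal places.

-1.937

Let group 1 = method A, group 2 = method B. H0: μ_1 = μ_2; H1: μ_1 ≠ μ_2 (Welch's two-sample t-test, two-sided).
t = (x̄_1 − x̄_2)/√(s_1²/n_1 + s_2²/n_2) = (78.7 − 91.2)/√(12.2²/8 + 19.2²/16) = -1.937
Welch–Satterthwaite df ≈ 20.44
Two-sided p-value ≈ 0.0667
Since p ≈ 0.0667 > α = 0.01, fail to reject H0; the evidence is not statistically significant.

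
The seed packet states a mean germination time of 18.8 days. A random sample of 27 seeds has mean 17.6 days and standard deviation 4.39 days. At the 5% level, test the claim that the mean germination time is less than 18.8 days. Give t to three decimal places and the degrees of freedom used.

t = -1.420, df = 26

H0: μ = 18.8; H1: μ < 18.8 (one-sample t-test, left-tailed).
t = (x̄ − μ₀)/(s/√n) = (17.6 − 18.8)/(4.39/√27) = -1.420
df = n − 1 = 26
p-value = P(T ≤ -1.420) ≈ 0.0837
Since p ≈ 0.0837 > α = 0.05, fail to reject H0; the evidence is not statistically significant.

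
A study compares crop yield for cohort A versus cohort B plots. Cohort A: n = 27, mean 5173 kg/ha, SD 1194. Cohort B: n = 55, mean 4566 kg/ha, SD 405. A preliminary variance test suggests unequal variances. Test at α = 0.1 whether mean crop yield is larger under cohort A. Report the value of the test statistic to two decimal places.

Let group 1 = cohort A, group 2 = cohort B. H0: μ_1 = μ_2; H1: μ_1 > μ_2 (Welch's two-sample t-test, right-tailed).
t = (x̄_1 − x̄_2)/√(s_1²/n_1 + s_2²/n_2) = (5173 − 4566)/√(1194²/27 + 405²/55) = 2.57
Welch–Satterthwaite df ≈ 28.98
p-value = P(T ≥ 2.57) ≈ 0.0078
Since p ≈ 0.0078 < α = 0.1, reject H0; the evidence is statistically significant.

2.57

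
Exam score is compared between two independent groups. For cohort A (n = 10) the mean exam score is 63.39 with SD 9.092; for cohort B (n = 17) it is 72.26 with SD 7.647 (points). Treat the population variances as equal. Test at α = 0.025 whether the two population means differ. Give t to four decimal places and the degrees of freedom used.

t = -2.7154, df = 25

Let group 1 = cohort A, group 2 = cohort B. H0: μ_1 = μ_2; H1: μ_1 ≠ μ_2 (two-sample pooled-variance t-test, two-sided).
s_p² = [(10−1)·9.092² + (17−1)·7.647²]/(10+17−2) = 67.1842
t = (63.39 − 72.26)/√[67.1842·(1/10 + 1/17)] = -2.7154
df = n₁ + n₂ − 2 = 25
Two-sided p-value ≈ 0.012
Since p ≈ 0.012 < α = 0.025, reject H0; the data support H1.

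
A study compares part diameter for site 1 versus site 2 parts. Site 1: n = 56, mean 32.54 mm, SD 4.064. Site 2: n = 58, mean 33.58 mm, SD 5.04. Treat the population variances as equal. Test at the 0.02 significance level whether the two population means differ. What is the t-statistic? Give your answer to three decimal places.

Let group 1 = site 1, group 2 = site 2. H0: μ_1 = μ_2; H1: μ_1 ≠ μ_2 (two-sample pooled-variance t-test, two-sided).
s_p² = [(56−1)·4.064² + (58−1)·5.04²]/(56+58−2) = 21.0382
t = (32.54 − 33.58)/√[21.0382·(1/56 + 1/58)] = -1.210
df = n₁ + n₂ − 2 = 112
Two-sided p-value ≈ 0.2287
Since p ≈ 0.2287 > α = 0.02, fail to reject H0; the data do not provide sufficient evidence against H0.

-1.210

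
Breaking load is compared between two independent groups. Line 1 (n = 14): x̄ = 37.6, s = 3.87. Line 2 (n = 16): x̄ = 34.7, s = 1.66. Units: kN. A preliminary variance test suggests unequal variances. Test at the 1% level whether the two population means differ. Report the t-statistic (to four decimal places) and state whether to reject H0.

Let group 1 = line 1, group 2 = line 2. H0: μ_1 = μ_2; H1: μ_1 ≠ μ_2 (Welch's two-sample t-test, two-sided).
t = (x̄_1 − x̄_2)/√(s_1²/n_1 + s_2²/n_2) = (37.6 − 34.7)/√(3.87²/14 + 1.66²/16) = 2.6022
Welch–Satterthwaite df ≈ 17.14
Two-sided p-value ≈ 0.0185
Since p ≈ 0.0185 > α = 0.01, fail to reject H0; the data do not provide sufficient evidence against H0.

t = 2.6022; fail to reject H0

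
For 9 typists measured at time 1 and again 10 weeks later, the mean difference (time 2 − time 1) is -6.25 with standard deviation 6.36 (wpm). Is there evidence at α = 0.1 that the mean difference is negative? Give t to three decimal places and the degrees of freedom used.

H0: μ_d = 0; H1: μ_d < 0 (paired t-test on the differences, left-tailed).
t = d̄/(s_d/√n) = -6.25/(6.36/√9) = -2.948
df = n − 1 = 8
p-value = P(T ≤ -2.948) ≈ 0.009
Since p ≈ 0.009 < α = 0.1, reject H0; the data support H1.

t = -2.948, df = 8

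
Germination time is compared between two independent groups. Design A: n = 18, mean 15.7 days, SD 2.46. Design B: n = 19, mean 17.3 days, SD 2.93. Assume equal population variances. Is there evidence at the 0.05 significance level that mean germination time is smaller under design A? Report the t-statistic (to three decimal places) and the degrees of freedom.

Let group 1 = design A, group 2 = design B. H0: μ_1 = μ_2; H1: μ_1 < μ_2 (two-sample pooled-variance t-test, left-tailed).
s_p² = [(18−1)·2.46² + (19−1)·2.93²]/(18+19−2) = 7.35444
t = (15.7 − 17.3)/√[7.35444·(1/18 + 1/19)] = -1.794
df = n₁ + n₂ − 2 = 35
p-value = P(T ≤ -1.794) ≈ 0.041
Since p ≈ 0.041 < α = 0.05, reject H0; the evidence is statistically significant.

t = -1.794, df = 35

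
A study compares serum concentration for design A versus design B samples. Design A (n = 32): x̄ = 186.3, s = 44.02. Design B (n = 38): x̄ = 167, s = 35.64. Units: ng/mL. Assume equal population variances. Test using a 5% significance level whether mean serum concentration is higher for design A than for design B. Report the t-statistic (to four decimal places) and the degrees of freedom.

Let group 1 = design A, group 2 = design B. H0: μ_1 = μ_2; H1: μ_1 > μ_2 (two-sample pooled-variance t-test, right-tailed).
s_p² = [(32−1)·44.02² + (38−1)·35.64²]/(32+38−2) = 1574.53
t = (186.3 − 167)/√[1574.53·(1/32 + 1/38)] = 2.0272
df = n₁ + n₂ − 2 = 68
p-value = P(T ≥ 2.0272) ≈ 0.023
Since p ≈ 0.023 < α = 0.05, reject H0; the data support H1.

t = 2.0272, df = 68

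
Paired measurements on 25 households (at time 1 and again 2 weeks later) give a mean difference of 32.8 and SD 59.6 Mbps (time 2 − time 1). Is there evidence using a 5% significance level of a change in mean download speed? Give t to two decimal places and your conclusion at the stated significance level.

t = 2.75; reject H0

H0: μ_d = 0; H1: μ_d ≠ 0 (paired t-test on the differences, two-sided).
t = d̄/(s_d/√n) = 32.8/(59.6/√25) = 2.75
df = n − 1 = 24
Two-sided p-value ≈ 0.0111
Since p ≈ 0.0111 < α = 0.05, reject H0; the data support H1.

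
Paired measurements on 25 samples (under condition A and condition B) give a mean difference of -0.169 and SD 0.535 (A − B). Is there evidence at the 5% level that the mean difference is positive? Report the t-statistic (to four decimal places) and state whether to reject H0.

H0: μ_d = 0; H1: μ_d > 0 (paired t-test on the differences, right-tailed).
t = d̄/(s_d/√n) = -0.169/(0.535/√25) = -1.5794
df = n − 1 = 24
p-value = P(T ≥ -1.5794) ≈ 0.9363
Since p ≈ 0.9363 > α = 0.05, fail to reject H0; the data do not provide sufficient evidence against H0.

t = -1.5794; fail to reject H0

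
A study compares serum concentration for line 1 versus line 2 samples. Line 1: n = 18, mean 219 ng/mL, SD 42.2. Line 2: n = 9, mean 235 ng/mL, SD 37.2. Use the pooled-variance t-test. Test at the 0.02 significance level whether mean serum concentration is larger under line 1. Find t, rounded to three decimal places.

-0.964

Let group 1 = line 1, group 2 = line 2. H0: μ_1 = μ_2; H1: μ_1 > μ_2 (two-sample pooled-variance t-test, right-tailed).
s_p² = [(18−1)·42.2² + (9−1)·37.2²]/(18+9−2) = 1653.8
t = (219 − 235)/√[1653.8·(1/18 + 1/9)] = -0.964
df = n₁ + n₂ − 2 = 25
p-value = P(T ≥ -0.964) ≈ 0.828
Since p ≈ 0.828 > α = 0.02, fail to reject H0; the data do not provide sufficient evidence against H0.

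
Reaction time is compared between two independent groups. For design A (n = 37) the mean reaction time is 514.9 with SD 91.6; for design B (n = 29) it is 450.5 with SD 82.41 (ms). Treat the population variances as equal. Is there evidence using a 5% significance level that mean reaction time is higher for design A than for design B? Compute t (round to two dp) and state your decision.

Let group 1 = design A, group 2 = design B. H0: μ_1 = μ_2; H1: μ_1 > μ_2 (two-sample pooled-variance t-test, right-tailed).
s_p² = [(37−1)·91.6² + (29−1)·82.41²]/(37+29−2) = 7690.93
t = (514.9 − 450.5)/√[7690.93·(1/37 + 1/29)] = 2.96
df = n₁ + n₂ − 2 = 64
p-value = P(T ≥ 2.96) ≈ 0.0021
Since p ≈ 0.0021 < α = 0.05, reject H0; the evidence is statistically significant.

t = 2.96; reject H0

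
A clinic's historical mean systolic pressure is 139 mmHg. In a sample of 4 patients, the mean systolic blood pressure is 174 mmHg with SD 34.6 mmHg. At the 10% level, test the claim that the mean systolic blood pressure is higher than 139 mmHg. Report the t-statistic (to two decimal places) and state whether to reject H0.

t = 2.02; reject H0

H0: μ = 139; H1: μ > 139 (one-sample t-test, right-tailed).
t = (x̄ − μ₀)/(s/√n) = (174 − 139)/(34.6/√4) = 2.02
df = n − 1 = 3
p-value = P(T ≥ 2.02) ≈ 0.0681
Since p ≈ 0.0681 < α = 0.1, reject H0; the data support H1.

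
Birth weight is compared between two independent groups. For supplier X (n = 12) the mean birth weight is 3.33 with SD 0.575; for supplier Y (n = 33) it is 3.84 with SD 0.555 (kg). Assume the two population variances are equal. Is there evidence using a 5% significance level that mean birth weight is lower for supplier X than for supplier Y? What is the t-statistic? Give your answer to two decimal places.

Let group 1 = supplier X, group 2 = supplier Y. H0: μ_1 = μ_2; H1: μ_1 < μ_2 (two-sample pooled-variance t-test, left-tailed).
s_p² = [(12−1)·0.575² + (33−1)·0.555²]/(12+33−2) = 0.313806
t = (3.33 − 3.84)/√[0.313806·(1/12 + 1/33)] = -2.70
df = n₁ + n₂ − 2 = 43
p-value = P(T ≤ -2.70) ≈ 0.005
Since p ≈ 0.005 < α = 0.05, reject H0; the evidence is statistically significant.

-2.70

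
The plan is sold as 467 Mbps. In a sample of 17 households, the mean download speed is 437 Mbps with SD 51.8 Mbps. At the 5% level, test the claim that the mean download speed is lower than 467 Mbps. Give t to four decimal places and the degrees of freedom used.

H0: μ = 467; H1: μ < 467 (one-sample t-test, left-tailed).
t = (x̄ − μ₀)/(s/√n) = (437 − 467)/(51.8/√17) = -2.3879
df = n − 1 = 16
p-value = P(T ≤ -2.3879) ≈ 0.0148
Since p ≈ 0.0148 < α = 0.05, reject H0; the evidence is statistically significant.

t = -2.3879, df = 16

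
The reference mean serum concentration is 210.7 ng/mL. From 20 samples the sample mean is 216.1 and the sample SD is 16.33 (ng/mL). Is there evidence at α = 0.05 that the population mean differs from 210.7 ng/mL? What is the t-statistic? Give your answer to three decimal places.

H0: μ = 210.7; H1: μ ≠ 210.7 (one-sample t-test, two-sided).
t = (x̄ − μ₀)/(s/√n) = (216.1 − 210.7)/(16.33/√20) = 1.479
df = n − 1 = 19
Two-sided p-value ≈ 0.156
Since p ≈ 0.156 > α = 0.05, fail to reject H0; the evidence is not statistically significant.

1.479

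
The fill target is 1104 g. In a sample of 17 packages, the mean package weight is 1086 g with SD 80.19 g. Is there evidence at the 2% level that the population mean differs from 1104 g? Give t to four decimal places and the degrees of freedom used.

H0: μ = 1104; H1: μ ≠ 1104 (one-sample t-test, two-sided).
t = (x̄ − μ₀)/(s/√n) = (1086 − 1104)/(80.19/√17) = -0.9255
df = n − 1 = 16
Two-sided p-value ≈ 0.368
Since p ≈ 0.368 > α = 0.02, fail to reject H0; the evidence is not statistically significant.

t = -0.9255, df = 16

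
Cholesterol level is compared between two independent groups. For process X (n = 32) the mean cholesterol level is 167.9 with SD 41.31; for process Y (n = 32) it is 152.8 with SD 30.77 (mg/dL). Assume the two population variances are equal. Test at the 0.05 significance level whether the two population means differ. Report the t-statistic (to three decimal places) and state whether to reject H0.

Let group 1 = process X, group 2 = process Y. H0: μ_1 = μ_2; H1: μ_1 ≠ μ_2 (two-sample pooled-variance t-test, two-sided).
s_p² = [(32−1)·41.31² + (32−1)·30.77²]/(32+32−2) = 1326.65
t = (167.9 − 152.8)/√[1326.65·(1/32 + 1/32)] = 1.658
df = n₁ + n₂ − 2 = 62
Two-sided p-value ≈ 0.102
Since p ≈ 0.102 > α = 0.05, fail to reject H0; the evidence is not statistically significant.

t = 1.658; fail to reject H0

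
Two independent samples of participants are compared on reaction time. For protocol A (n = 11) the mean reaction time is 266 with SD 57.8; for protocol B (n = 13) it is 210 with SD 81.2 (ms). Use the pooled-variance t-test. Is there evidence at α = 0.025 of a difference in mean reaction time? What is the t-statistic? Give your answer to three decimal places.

Let group 1 = protocol A, group 2 = protocol B. H0: μ_1 = μ_2; H1: μ_1 ≠ μ_2 (two-sample pooled-variance t-test, two-sided).
s_p² = [(11−1)·57.8² + (13−1)·81.2²]/(11+13−2) = 5114.99
t = (266 − 210)/√[5114.99·(1/11 + 1/13)] = 1.911
df = n₁ + n₂ − 2 = 22
Two-sided p-value ≈ 0.0691
Since p ≈ 0.0691 > α = 0.025, fail to reject H0; the data do not provide sufficient evidence against H0.

1.911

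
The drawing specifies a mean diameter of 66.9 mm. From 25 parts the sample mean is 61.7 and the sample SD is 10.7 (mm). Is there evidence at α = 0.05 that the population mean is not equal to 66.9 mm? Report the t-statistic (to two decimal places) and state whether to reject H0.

H0: μ = 66.9; H1: μ ≠ 66.9 (one-sample t-test, two-sided).
t = (x̄ − μ₀)/(s/√n) = (61.7 − 66.9)/(10.7/√25) = -2.43
df = n − 1 = 24
Two-sided p-value ≈ 0.0230
Since p ≈ 0.0230 < α = 0.05, reject H0; the data support H1.

t = -2.43; reject H0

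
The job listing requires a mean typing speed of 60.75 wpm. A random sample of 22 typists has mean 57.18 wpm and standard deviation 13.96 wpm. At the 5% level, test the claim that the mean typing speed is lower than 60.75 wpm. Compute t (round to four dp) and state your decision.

H0: μ = 60.75; H1: μ < 60.75 (one-sample t-test, left-tailed).
t = (x̄ − μ₀)/(s/√n) = (57.18 − 60.75)/(13.96/√22) = -1.1995
df = n − 1 = 21
p-value = P(T ≤ -1.1995) ≈ 0.122
Since p ≈ 0.122 > α = 0.05, fail to reject H0; the data do not provide sufficient evidence against H0.

t = -1.1995; fail to reject H0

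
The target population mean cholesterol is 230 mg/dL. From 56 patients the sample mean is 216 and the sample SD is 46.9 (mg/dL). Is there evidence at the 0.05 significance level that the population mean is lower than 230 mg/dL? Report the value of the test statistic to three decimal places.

H0: μ = 230; H1: μ < 230 (one-sample t-test, left-tailed).
t = (x̄ − μ₀)/(s/√n) = (216 − 230)/(46.9/√56) = -2.234
df = n − 1 = 55
p-value = P(T ≤ -2.234) ≈ 0.015
Since p ≈ 0.015 < α = 0.05, reject H0; the evidence is statistically significant.

-2.234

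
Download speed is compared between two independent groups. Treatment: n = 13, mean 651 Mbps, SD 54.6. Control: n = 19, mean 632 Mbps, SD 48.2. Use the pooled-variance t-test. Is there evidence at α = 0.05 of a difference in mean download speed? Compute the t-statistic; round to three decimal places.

Let group 1 = treatment, group 2 = control. H0: μ_1 = μ_2; H1: μ_1 ≠ μ_2 (two-sample pooled-variance t-test, two-sided).
s_p² = [(13−1)·54.6² + (19−1)·48.2²]/(13+19−2) = 2586.41
t = (651 − 632)/√[2586.41·(1/13 + 1/19)] = 1.038
df = n₁ + n₂ − 2 = 30
Two-sided p-value ≈ 0.308
Since p ≈ 0.308 > α = 0.05, fail to reject H0; the data do not provide sufficient evidence against H0.

1.038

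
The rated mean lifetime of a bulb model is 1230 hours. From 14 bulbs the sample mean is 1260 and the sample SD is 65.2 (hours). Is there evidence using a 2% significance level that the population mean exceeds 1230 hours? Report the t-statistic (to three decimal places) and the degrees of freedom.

H0: μ = 1230; H1: μ > 1230 (one-sample t-test, right-tailed).
t = (x̄ − μ₀)/(s/√n) = (1260 − 1230)/(65.2/√14) = 1.722
df = n − 1 = 13
p-value = P(T ≥ 1.722) ≈ 0.054
Since p ≈ 0.054 > α = 0.02, fail to reject H0; the data do not provide sufficient evidence against H0.

t = 1.722, df = 13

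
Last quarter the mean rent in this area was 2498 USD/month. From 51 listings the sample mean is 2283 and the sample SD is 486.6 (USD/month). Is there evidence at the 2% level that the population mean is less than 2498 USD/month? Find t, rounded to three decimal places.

-3.155

H0: μ = 2498; H1: μ < 2498 (one-sample t-test, left-tailed).
t = (x̄ − μ₀)/(s/√n) = (2283 − 2498)/(486.6/√51) = -3.155
df = n − 1 = 50
p-value = P(T ≤ -3.155) ≈ 0.001
Since p ≈ 0.001 < α = 0.02, reject H0; the data support H1.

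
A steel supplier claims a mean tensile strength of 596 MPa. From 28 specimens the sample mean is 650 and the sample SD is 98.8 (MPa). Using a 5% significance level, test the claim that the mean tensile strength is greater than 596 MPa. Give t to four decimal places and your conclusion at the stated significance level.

H0: μ = 596; H1: μ > 596 (one-sample t-test, right-tailed).
t = (x̄ − μ₀)/(s/√n) = (650 − 596)/(98.8/√28) = 2.8921
df = n − 1 = 27
p-value = P(T ≥ 2.8921) ≈ 0.0037
Since p ≈ 0.0037 < α = 0.05, reject H0; the data support H1.

t = 2.8921; reject H0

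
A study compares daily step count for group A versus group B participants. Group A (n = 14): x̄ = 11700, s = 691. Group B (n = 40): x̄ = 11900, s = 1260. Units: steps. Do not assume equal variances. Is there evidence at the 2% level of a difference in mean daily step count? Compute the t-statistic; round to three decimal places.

-0.736

Let group 1 = group A, group 2 = group B. H0: μ_1 = μ_2; H1: μ_1 ≠ μ_2 (Welch's two-sample t-test, two-sided).
t = (x̄_1 − x̄_2)/√(s_1²/n_1 + s_2²/n_2) = (11700 − 11900)/√(691²/14 + 1260²/40) = -0.736
Welch–Satterthwaite df ≈ 41.93
Two-sided p-value ≈ 0.4657
Since p ≈ 0.4657 > α = 0.02, fail to reject H0; the evidence is not statistically significant.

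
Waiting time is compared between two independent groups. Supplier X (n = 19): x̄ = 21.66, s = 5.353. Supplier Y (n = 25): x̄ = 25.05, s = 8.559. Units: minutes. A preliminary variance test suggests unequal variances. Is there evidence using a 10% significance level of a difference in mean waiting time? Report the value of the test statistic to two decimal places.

-1.61

Let group 1 = supplier X, group 2 = supplier Y. H0: μ_1 = μ_2; H1: μ_1 ≠ μ_2 (Welch's two-sample t-test, two-sided).
t = (x̄_1 − x̄_2)/√(s_1²/n_1 + s_2²/n_2) = (21.66 − 25.05)/√(5.353²/19 + 8.559²/25) = -1.61
Welch–Satterthwaite df ≈ 40.69
Two-sided p-value ≈ 0.1153
Since p ≈ 0.1153 > α = 0.1, fail to reject H0; the data do not provide sufficient evidence against H0.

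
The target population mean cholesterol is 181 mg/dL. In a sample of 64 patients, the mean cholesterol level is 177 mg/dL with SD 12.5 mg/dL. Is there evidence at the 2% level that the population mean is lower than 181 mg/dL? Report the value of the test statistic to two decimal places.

H0: μ = 181; H1: μ < 181 (one-sample t-test, left-tailed).
t = (x̄ − μ₀)/(s/√n) = (177 − 181)/(12.5/√64) = -2.56
df = n − 1 = 63
p-value = P(T ≤ -2.56) ≈ 0.0064
Since p ≈ 0.0064 < α = 0.02, reject H0; the data support H1.

-2.56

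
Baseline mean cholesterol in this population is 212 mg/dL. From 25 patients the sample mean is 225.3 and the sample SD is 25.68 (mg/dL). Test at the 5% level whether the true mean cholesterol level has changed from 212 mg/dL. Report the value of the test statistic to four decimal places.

2.5896

H0: μ = 212; H1: μ ≠ 212 (one-sample t-test, two-sided).
t = (x̄ − μ₀)/(s/√n) = (225.3 − 212)/(25.68/√25) = 2.5896
df = n − 1 = 24
Two-sided p-value ≈ 0.0161
Since p ≈ 0.0161 < α = 0.05, reject H0; the data support H1.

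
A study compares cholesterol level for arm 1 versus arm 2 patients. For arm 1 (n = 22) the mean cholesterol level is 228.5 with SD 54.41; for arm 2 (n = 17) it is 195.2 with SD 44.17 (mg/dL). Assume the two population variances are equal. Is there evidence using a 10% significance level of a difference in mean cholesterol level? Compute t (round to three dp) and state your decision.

Let group 1 = arm 1, group 2 = arm 2. H0: μ_1 = μ_2; H1: μ_1 ≠ μ_2 (two-sample pooled-variance t-test, two-sided).
s_p² = [(22−1)·54.41² + (17−1)·44.17²]/(22+17−2) = 2523.93
t = (228.5 − 195.2)/√[2523.93·(1/22 + 1/17)] = 2.053
df = n₁ + n₂ − 2 = 37
Two-sided p-value ≈ 0.047
Since p ≈ 0.047 < α = 0.1, reject H0; the evidence is statistically significant.

t = 2.053; reject H0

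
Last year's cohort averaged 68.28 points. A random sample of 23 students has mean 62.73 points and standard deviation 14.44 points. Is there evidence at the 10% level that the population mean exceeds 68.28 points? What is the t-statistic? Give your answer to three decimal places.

-1.843

H0: μ = 68.28; H1: μ > 68.28 (one-sample t-test, right-tailed).
t = (x̄ − μ₀)/(s/√n) = (62.73 − 68.28)/(14.44/√23) = -1.843
df = n − 1 = 22
p-value = P(T ≥ -1.843) ≈ 0.961
Since p ≈ 0.961 > α = 0.1, fail to reject H0; the data do not provide sufficient evidence against H0.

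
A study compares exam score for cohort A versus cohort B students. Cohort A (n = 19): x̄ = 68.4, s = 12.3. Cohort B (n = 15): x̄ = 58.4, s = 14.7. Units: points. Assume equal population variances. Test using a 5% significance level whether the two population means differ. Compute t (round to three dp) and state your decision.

Let group 1 = cohort A, group 2 = cohort B. H0: μ_1 = μ_2; H1: μ_1 ≠ μ_2 (two-sample pooled-variance t-test, two-sided).
s_p² = [(19−1)·12.3² + (15−1)·14.7²]/(19+15−2) = 179.64
t = (68.4 − 58.4)/√[179.64·(1/19 + 1/15)] = 2.160
df = n₁ + n₂ − 2 = 32
Two-sided p-value ≈ 0.0384
Since p ≈ 0.0384 < α = 0.05, reject H0; the data support H1.

t = 2.160; reject H0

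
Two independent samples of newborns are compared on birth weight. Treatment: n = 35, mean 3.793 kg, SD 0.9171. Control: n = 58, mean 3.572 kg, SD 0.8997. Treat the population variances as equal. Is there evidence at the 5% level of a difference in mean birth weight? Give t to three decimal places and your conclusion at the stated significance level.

Let group 1 = treatment, group 2 = control. H0: μ_1 = μ_2; H1: μ_1 ≠ μ_2 (two-sample pooled-variance t-test, two-sided).
s_p² = [(35−1)·0.9171² + (58−1)·0.8997²]/(35+58−2) = 0.821271
t = (3.793 − 3.572)/√[0.821271·(1/35 + 1/58)] = 1.139
df = n₁ + n₂ − 2 = 91
Two-sided p-value ≈ 0.258
Since p ≈ 0.258 > α = 0.05, fail to reject H0; the evidence is not statistically significant.

t = 1.139; fail to reject H0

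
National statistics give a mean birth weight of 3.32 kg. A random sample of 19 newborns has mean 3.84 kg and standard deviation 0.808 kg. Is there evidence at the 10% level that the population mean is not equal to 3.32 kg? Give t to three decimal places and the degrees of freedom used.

H0: μ = 3.32; H1: μ ≠ 3.32 (one-sample t-test, two-sided).
t = (x̄ − μ₀)/(s/√n) = (3.84 − 3.32)/(0.808/√19) = 2.805
df = n − 1 = 18
Two-sided p-value ≈ 0.0117
Since p ≈ 0.0117 < α = 0.1, reject H0; the evidence is statistically significant.

t = 2.805, df = 18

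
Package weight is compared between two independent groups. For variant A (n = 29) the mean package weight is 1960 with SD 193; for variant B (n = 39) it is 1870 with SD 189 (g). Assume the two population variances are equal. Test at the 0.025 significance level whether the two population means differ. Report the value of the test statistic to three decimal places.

1.925

Let group 1 = variant A, group 2 = variant B. H0: μ_1 = μ_2; H1: μ_1 ≠ μ_2 (two-sample pooled-variance t-test, two-sided).
s_p² = [(29−1)·193² + (39−1)·189²]/(29+39−2) = 36369.2
t = (1960 − 1870)/√[36369.2·(1/29 + 1/39)] = 1.925
df = n₁ + n₂ − 2 = 66
Two-sided p-value ≈ 0.059
Since p ≈ 0.059 > α = 0.025, fail to reject H0; the data do not provide sufficient evidence against H0.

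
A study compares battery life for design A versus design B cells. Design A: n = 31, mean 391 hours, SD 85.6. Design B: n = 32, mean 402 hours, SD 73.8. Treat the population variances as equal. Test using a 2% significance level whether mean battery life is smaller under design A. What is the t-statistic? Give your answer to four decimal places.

Let group 1 = design A, group 2 = design B. H0: μ_1 = μ_2; H1: μ_1 < μ_2 (two-sample pooled-variance t-test, left-tailed).
s_p² = [(31−1)·85.6² + (32−1)·73.8²]/(31+32−2) = 6371.48
t = (391 − 402)/√[6371.48·(1/31 + 1/32)] = -0.5468
df = n₁ + n₂ − 2 = 61
p-value = P(T ≤ -0.5468) ≈ 0.293
Since p ≈ 0.293 > α = 0.02, fail to reject H0; the data do not provide sufficient evidence against H0.

-0.5468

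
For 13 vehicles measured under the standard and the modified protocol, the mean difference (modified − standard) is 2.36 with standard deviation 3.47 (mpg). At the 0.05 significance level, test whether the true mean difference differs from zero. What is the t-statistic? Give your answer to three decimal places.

H0: μ_d = 0; H1: μ_d ≠ 0 (paired t-test on the differences, two-sided).
t = d̄/(s_d/√n) = 2.36/(3.47/√13) = 2.452
df = n − 1 = 12
Two-sided p-value ≈ 0.030
Since p ≈ 0.030 < α = 0.05, reject H0; the data support H1.

2.452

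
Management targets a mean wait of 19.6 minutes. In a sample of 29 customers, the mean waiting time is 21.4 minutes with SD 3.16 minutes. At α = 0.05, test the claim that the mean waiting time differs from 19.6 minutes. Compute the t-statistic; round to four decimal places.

3.0675

H0: μ = 19.6; H1: μ ≠ 19.6 (one-sample t-test, two-sided).
t = (x̄ − μ₀)/(s/√n) = (21.4 − 19.6)/(3.16/√29) = 3.0675
df = n − 1 = 28
Two-sided p-value ≈ 0.005
Since p ≈ 0.005 < α = 0.05, reject H0; the data support H1.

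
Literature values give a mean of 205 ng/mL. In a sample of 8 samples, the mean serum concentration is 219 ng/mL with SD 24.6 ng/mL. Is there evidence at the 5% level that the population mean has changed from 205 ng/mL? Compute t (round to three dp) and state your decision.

H0: μ = 205; H1: μ ≠ 205 (one-sample t-test, two-sided).
t = (x̄ − μ₀)/(s/√n) = (219 − 205)/(24.6/√8) = 1.610
df = n − 1 = 7
Two-sided p-value ≈ 0.1515
Since p ≈ 0.1515 > α = 0.05, fail to reject H0; the data do not provide sufficient evidence against H0.

t = 1.610; fail to reject H0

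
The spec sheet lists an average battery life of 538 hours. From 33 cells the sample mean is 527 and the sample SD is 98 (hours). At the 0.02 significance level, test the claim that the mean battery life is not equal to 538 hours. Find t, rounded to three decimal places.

-0.645

H0: μ = 538; H1: μ ≠ 538 (one-sample t-test, two-sided).
t = (x̄ − μ₀)/(s/√n) = (527 − 538)/(98/√33) = -0.645
df = n − 1 = 32
Two-sided p-value ≈ 0.5237
Since p ≈ 0.5237 > α = 0.02, fail to reject H0; the data do not provide sufficient evidence against H0.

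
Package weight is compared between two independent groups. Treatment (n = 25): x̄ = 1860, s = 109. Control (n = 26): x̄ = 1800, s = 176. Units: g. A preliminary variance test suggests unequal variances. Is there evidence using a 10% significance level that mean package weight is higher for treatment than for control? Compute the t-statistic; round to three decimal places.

Let group 1 = treatment, group 2 = control. H0: μ_1 = μ_2; H1: μ_1 > μ_2 (Welch's two-sample t-test, right-tailed).
t = (x̄_1 − x̄_2)/√(s_1²/n_1 + s_2²/n_2) = (1860 − 1800)/√(109²/25 + 176²/26) = 1.470
Welch–Satterthwaite df ≈ 41.97
p-value = P(T ≥ 1.470) ≈ 0.075
Since p ≈ 0.075 < α = 0.1, reject H0; the data support H1.

1.470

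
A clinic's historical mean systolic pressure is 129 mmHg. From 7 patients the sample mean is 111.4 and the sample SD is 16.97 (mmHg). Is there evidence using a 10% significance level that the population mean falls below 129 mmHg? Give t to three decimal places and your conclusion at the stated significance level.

H0: μ = 129; H1: μ < 129 (one-sample t-test, left-tailed).
t = (x̄ − μ₀)/(s/√n) = (111.4 − 129)/(16.97/√7) = -2.744
df = n − 1 = 6
p-value = P(T ≤ -2.744) ≈ 0.017
Since p ≈ 0.017 < α = 0.1, reject H0; the evidence is statistically significant.

t = -2.744; reject H0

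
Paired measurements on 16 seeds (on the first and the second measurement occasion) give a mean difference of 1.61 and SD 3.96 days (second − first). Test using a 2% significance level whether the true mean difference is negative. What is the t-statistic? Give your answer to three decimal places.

1.626

H0: μ_d = 0; H1: μ_d < 0 (paired t-test on the differences, left-tailed).
t = d̄/(s_d/√n) = 1.61/(3.96/√16) = 1.626
df = n − 1 = 15
p-value = P(T ≤ 1.626) ≈ 0.938
Since p ≈ 0.938 > α = 0.02, fail to reject H0; the evidence is not statistically significant.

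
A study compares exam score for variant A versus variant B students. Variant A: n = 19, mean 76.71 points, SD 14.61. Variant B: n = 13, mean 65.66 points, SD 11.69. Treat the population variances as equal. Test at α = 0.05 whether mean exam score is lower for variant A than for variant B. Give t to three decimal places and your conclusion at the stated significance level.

t = 2.271; fail to reject H0

Let group 1 = variant A, group 2 = variant B. H0: μ_1 = μ_2; H1: μ_1 < μ_2 (two-sample pooled-variance t-test, left-tailed).
s_p² = [(19−1)·14.61² + (13−1)·11.69²]/(19+13−2) = 182.734
t = (76.71 − 65.66)/√[182.734·(1/19 + 1/13)] = 2.271
df = n₁ + n₂ − 2 = 30
p-value = P(T ≤ 2.271) ≈ 0.985
Since p ≈ 0.985 > α = 0.05, fail to reject H0; the evidence is not statistically significant.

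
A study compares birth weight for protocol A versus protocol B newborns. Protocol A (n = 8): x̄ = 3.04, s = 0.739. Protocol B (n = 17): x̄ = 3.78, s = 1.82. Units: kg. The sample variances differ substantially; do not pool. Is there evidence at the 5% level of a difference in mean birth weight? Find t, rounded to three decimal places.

Let group 1 = protocol A, group 2 = protocol B. H0: μ_1 = μ_2; H1: μ_1 ≠ μ_2 (Welch's two-sample t-test, two-sided).
t = (x̄_1 − x̄_2)/√(s_1²/n_1 + s_2²/n_2) = (3.04 − 3.78)/√(0.739²/8 + 1.82²/17) = -1.443
Welch–Satterthwaite df ≈ 22.78
Two-sided p-value ≈ 0.1627
Since p ≈ 0.1627 > α = 0.05, fail to reject H0; the data do not provide sufficient evidence against H0.

-1.443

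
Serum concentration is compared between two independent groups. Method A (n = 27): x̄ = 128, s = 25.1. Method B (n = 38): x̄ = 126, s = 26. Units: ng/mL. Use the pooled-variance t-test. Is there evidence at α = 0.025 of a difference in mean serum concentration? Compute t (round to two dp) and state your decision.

t = 0.31; fail to reject H0

Let group 1 = method A, group 2 = method B. H0: μ_1 = μ_2; H1: μ_1 ≠ μ_2 (two-sample pooled-variance t-test, two-sided).
s_p² = [(27−1)·25.1² + (38−1)·26²]/(27+38−2) = 657.02
t = (128 − 126)/√[657.02·(1/27 + 1/38)] = 0.31
df = n₁ + n₂ − 2 = 63
Two-sided p-value ≈ 0.758
Since p ≈ 0.758 > α = 0.025, fail to reject H0; the data do not provide sufficient evidence against H0.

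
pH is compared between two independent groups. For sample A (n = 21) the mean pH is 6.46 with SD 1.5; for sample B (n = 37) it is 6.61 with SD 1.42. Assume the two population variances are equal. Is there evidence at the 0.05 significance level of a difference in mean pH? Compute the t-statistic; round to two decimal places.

-0.38

Let group 1 = sample A, group 2 = sample B. H0: μ_1 = μ_2; H1: μ_1 ≠ μ_2 (two-sample pooled-variance t-test, two-sided).
s_p² = [(21−1)·1.5² + (37−1)·1.42²]/(21+37−2) = 2.09983
t = (6.46 − 6.61)/√[2.09983·(1/21 + 1/37)] = -0.38
df = n₁ + n₂ − 2 = 56
Two-sided p-value ≈ 0.7062
Since p ≈ 0.7062 > α = 0.05, fail to reject H0; the data do not provide sufficient evidence against H0.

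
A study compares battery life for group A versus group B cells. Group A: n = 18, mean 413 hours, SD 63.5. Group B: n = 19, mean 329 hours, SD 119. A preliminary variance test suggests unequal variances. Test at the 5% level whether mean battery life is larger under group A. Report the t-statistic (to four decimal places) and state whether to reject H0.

t = 2.6980; reject H0

Let group 1 = group A, group 2 = group B. H0: μ_1 = μ_2; H1: μ_1 > μ_2 (Welch's two-sample t-test, right-tailed).
t = (x̄_1 − x̄_2)/√(s_1²/n_1 + s_2²/n_2) = (413 − 329)/√(63.5²/18 + 119²/19) = 2.6980
Welch–Satterthwaite df ≈ 27.79
p-value = P(T ≥ 2.6980) ≈ 0.0059
Since p ≈ 0.0059 < α = 0.05, reject H0; the evidence is statistically significant.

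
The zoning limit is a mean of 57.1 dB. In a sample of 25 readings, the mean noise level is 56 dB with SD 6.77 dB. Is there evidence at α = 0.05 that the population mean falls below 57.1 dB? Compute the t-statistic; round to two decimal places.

H0: μ = 57.1; H1: μ < 57.1 (one-sample t-test, left-tailed).
t = (x̄ − μ₀)/(s/√n) = (56 − 57.1)/(6.77/√25) = -0.81
df = n − 1 = 24
p-value = P(T ≤ -0.81) ≈ 0.2123
Since p ≈ 0.2123 > α = 0.05, fail to reject H0; the data do not provide sufficient evidence against H0.

-0.81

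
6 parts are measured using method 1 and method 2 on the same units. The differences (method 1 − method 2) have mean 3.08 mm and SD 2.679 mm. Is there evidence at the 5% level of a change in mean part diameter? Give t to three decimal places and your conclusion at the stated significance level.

H0: μ_d = 0; H1: μ_d ≠ 0 (paired t-test on the differences, two-sided).
t = d̄/(s_d/√n) = 3.08/(2.679/√6) = 2.816
df = n − 1 = 5
Two-sided p-value ≈ 0.037
Since p ≈ 0.037 < α = 0.05, reject H0; the evidence is statistically significant.

t = 2.816; reject H0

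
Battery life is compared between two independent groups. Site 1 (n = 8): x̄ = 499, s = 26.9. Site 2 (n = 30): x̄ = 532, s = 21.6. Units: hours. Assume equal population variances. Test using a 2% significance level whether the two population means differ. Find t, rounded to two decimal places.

Let group 1 = site 1, group 2 = site 2. H0: μ_1 = μ_2; H1: μ_1 ≠ μ_2 (two-sample pooled-variance t-test, two-sided).
s_p² = [(8−1)·26.9² + (30−1)·21.6²]/(8+30−2) = 516.542
t = (499 − 532)/√[516.542·(1/8 + 1/30)] = -3.65
df = n₁ + n₂ − 2 = 36
Two-sided p-value ≈ 0.0008
Since p ≈ 0.0008 < α = 0.02, reject H0; the data support H1.

-3.65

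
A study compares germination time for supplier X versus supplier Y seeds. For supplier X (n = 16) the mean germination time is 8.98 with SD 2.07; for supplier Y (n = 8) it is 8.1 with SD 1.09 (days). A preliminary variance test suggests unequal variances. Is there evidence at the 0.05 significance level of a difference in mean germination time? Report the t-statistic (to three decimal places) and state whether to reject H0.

t = 1.364; fail to reject H0

Let group 1 = supplier X, group 2 = supplier Y. H0: μ_1 = μ_2; H1: μ_1 ≠ μ_2 (Welch's two-sample t-test, two-sided).
t = (x̄_1 − x̄_2)/√(s_1²/n_1 + s_2²/n_2) = (8.98 − 8.1)/√(2.07²/16 + 1.09²/8) = 1.364
Welch–Satterthwaite df ≈ 21.85
Two-sided p-value ≈ 0.186
Since p ≈ 0.186 > α = 0.05, fail to reject H0; the evidence is not statistically significant.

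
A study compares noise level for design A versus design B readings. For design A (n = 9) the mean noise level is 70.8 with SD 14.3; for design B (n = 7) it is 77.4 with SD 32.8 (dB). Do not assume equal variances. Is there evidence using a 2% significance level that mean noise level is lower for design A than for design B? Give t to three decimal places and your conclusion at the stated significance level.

t = -0.497; fail to reject H0

Let group 1 = design A, group 2 = design B. H0: μ_1 = μ_2; H1: μ_1 < μ_2 (Welch's two-sample t-test, left-tailed).
t = (x̄_1 − x̄_2)/√(s_1²/n_1 + s_2²/n_2) = (70.8 − 77.4)/√(14.3²/9 + 32.8²/7) = -0.497
Welch–Satterthwaite df ≈ 7.78
p-value = P(T ≤ -0.497) ≈ 0.3165
Since p ≈ 0.3165 > α = 0.02, fail to reject H0; the data do not provide sufficient evidence against H0.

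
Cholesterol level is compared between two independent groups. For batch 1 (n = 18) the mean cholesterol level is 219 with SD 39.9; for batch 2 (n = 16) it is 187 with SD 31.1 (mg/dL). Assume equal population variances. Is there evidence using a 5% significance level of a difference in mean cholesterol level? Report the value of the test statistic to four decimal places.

2.5839

Let group 1 = batch 1, group 2 = batch 2. H0: μ_1 = μ_2; H1: μ_1 ≠ μ_2 (two-sample pooled-variance t-test, two-sided).
s_p² = [(18−1)·39.9² + (16−1)·31.1²]/(18+16−2) = 1299.13
t = (219 − 187)/√[1299.13·(1/18 + 1/16)] = 2.5839
df = n₁ + n₂ − 2 = 32
Two-sided p-value ≈ 0.0145
Since p ≈ 0.0145 < α = 0.05, reject H0; the data support H1.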